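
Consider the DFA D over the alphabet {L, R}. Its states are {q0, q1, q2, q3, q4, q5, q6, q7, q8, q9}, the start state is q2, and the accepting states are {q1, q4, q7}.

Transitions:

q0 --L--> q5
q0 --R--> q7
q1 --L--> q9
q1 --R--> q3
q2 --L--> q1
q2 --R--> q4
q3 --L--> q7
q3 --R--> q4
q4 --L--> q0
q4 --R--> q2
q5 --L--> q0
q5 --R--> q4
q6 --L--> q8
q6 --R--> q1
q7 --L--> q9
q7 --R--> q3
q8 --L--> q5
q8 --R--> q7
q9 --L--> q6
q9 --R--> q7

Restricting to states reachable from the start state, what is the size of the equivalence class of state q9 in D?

5

Every state is reachable, so we keep all 10.
Initial partition by acceptance: {q1,q4,q7} | {q0,q2,q3,q5,q6,q8,q9}.
Split {q0,q2,q3,q5,q6,q8,q9} by δ(·,L) → {q0,q5,q6,q8,q9} and {q2,q3}.
No further refinement is possible. Final partition (3 blocks): {q1,q4,q7} | {q0,q5,q6,q8,q9} | {q2,q3}.
State q9 belongs to the block {q0,q5,q6,q8,q9}, which has 5 states.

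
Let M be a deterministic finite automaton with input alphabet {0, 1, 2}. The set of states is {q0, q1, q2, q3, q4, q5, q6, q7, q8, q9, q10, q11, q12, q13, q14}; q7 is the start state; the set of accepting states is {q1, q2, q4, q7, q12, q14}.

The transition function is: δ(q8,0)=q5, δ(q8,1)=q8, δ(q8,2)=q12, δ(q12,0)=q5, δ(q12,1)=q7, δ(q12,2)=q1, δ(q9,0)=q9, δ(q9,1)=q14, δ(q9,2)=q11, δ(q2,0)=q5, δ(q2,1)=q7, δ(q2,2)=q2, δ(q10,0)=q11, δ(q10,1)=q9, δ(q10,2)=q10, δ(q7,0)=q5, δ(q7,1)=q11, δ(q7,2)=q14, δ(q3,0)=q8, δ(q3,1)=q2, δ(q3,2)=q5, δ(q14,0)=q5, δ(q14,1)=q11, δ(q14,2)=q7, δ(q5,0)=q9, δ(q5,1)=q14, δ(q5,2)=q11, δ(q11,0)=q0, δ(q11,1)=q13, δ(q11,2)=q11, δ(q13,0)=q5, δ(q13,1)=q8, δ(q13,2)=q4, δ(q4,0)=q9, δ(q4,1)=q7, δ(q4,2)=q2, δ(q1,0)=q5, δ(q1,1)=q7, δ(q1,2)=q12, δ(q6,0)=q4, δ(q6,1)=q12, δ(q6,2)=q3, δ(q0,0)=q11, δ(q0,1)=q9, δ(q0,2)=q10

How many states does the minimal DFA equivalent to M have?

First remove the unreachable states {q3,q6}; 13 states remain.
Start with accepting vs non-accepting: {q1,q2,q4,q7,q12,q14} | {q0,q5,q8,q9,q10,q11,q13}.
Refine {q1,q2,q4,q7,q12,q14} on symbol 1: members go to different blocks, giving {q1,q2,q4,q12} and {q7,q14}.
Split {q0,q5,q8,q9,q10,q11,q13} by δ(·,1) → {q0,q8,q10,q11,q13} and {q5,q9}.
Refine {q0,q8,q10,q11,q13} on symbol 0: members go to different blocks, giving {q0,q10,q11} and {q8,q13}.
On input 1, block {q0,q10,q11} splits into {q0,q10} and {q11}.
The partition is now stable with 6 blocks: {q1,q2,q4,q12} | {q0,q10} | {q7,q14} | {q5,q9} | {q8,q13} | {q11}.

6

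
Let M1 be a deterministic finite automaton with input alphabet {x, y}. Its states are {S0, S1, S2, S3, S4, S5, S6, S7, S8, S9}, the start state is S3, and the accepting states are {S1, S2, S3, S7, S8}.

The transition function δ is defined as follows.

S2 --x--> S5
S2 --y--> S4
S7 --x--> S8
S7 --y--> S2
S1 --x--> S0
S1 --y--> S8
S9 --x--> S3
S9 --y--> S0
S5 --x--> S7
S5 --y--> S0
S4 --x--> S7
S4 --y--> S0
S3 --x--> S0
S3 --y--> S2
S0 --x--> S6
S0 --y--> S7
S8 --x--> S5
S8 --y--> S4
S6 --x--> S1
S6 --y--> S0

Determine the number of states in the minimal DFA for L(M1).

6

First remove the unreachable states {S9}; 9 states remain.
Start with accepting vs non-accepting: {S1,S2,S3,S7,S8} | {S0,S4,S5,S6}.
Split {S1,S2,S3,S7,S8} by δ(·,x) → {S1,S2,S3,S8} and {S7}.
On input y, block {S1,S2,S3,S8} splits into {S1,S3} and {S2,S8}.
Refine {S0,S4,S5,S6} on symbol x: members go to different blocks, giving {S4,S5} and {S0} and {S6}.
The partition is now stable with 6 blocks: {S1,S3} | {S4,S5} | {S7} | {S2,S8} | {S0} | {S6}.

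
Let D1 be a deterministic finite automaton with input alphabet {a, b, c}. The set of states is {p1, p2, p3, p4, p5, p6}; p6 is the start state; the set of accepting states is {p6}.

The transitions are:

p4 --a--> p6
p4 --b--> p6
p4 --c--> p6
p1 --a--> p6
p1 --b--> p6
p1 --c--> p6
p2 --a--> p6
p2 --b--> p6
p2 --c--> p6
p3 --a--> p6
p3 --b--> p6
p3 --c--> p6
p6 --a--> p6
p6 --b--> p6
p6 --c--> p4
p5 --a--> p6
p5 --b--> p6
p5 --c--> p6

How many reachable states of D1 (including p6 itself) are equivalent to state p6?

1

Reachable states from the start: {p4,p6}. Unreachable: {p1,p2,p3,p5} — drop them.
Start with accepting vs non-accepting: {p6} | {p4}.
No further refinement is possible. Final partition (2 blocks): {p6} | {p4}.
State p6 belongs to the block {p6}, which has 1 states.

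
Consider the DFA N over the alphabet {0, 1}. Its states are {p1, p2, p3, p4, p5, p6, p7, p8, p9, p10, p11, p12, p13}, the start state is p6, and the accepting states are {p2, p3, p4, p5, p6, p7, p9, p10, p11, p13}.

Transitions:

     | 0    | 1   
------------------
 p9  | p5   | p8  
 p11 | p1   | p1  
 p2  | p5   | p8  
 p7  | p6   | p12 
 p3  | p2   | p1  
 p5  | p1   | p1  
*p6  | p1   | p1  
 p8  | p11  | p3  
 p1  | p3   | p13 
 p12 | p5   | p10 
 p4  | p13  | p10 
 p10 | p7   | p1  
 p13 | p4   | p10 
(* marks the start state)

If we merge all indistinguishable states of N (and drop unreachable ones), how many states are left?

6

First remove the unreachable states {p9}; 12 states remain.
Initial partition by acceptance: {p2,p3,p4,p5,p6,p7,p10,p11,p13} | {p1,p8,p12}.
Split {p2,p3,p4,p5,p6,p7,p10,p11,p13} by δ(·,0) → {p2,p3,p4,p7,p10,p13} and {p5,p6,p11}.
On input 0, block {p2,p3,p4,p7,p10,p13} splits into {p3,p4,p10,p13} and {p2,p7}.
On input 0, block {p3,p4,p10,p13} splits into {p3,p10} and {p4,p13}.
Split {p1,p8,p12} by δ(·,0) → {p8,p12} and {p1}.
The partition is now stable with 6 blocks: {p3,p10} | {p8,p12} | {p5,p6,p11} | {p2,p7} | {p4,p13} | {p1}.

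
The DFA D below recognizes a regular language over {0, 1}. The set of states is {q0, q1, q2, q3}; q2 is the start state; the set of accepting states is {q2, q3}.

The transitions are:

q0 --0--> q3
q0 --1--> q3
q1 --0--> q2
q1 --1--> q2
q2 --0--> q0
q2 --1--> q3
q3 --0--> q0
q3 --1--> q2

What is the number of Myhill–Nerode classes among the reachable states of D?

2

First remove the unreachable states {q1}; 3 states remain.
Initial partition by acceptance: {q2,q3} | {q0}.
No further refinement is possible. Final partition (2 blocks): {q2,q3} | {q0}.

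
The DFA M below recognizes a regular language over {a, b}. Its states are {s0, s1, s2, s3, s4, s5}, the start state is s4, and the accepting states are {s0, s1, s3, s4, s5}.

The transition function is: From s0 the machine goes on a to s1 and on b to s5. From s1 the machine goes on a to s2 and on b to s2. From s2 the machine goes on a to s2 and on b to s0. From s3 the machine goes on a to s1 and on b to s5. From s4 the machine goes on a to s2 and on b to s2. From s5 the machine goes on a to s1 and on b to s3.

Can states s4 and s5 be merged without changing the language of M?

Initial partition by acceptance: {s0,s1,s3,s4,s5} | {s2}.
On input a, block {s0,s1,s3,s4,s5} splits into {s0,s3,s5} and {s1,s4}.
No further refinement is possible. Final partition (3 blocks): {s0,s3,s5} | {s2} | {s1,s4}.
s4 and s5 end up in different blocks, so they are distinguishable. For instance, the string 'a' is accepted from only s5.

No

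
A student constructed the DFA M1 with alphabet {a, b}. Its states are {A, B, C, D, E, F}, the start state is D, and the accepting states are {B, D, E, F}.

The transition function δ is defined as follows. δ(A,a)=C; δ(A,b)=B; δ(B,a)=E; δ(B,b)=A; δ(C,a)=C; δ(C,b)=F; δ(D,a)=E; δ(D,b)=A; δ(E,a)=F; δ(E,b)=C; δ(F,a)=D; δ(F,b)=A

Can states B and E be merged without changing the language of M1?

Initial partition by acceptance: {B,D,E,F} | {A,C}.
The partition is now stable with 2 blocks: {B,D,E,F} | {A,C}.
B and E lie in the same block of the stable partition, so they are equivalent — no string distinguishes them.

Yes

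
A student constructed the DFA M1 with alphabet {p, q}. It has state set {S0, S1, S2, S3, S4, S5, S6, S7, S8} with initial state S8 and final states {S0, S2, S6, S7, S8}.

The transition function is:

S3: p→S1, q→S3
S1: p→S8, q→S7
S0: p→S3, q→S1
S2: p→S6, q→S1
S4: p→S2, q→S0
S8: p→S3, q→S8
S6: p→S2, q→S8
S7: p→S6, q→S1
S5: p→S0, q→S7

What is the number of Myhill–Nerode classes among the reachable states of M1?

5

Reachable states from the start: {S1,S2,S3,S6,S7,S8}. Unreachable: {S0,S4,S5} — drop them.
P0 = {S2,S6,S7,S8} | {S1,S3}.
Split {S2,S6,S7,S8} by δ(·,p) → {S2,S6,S7} and {S8}.
On input q, block {S2,S6,S7} splits into {S2,S7} and {S6}.
Split {S1,S3} by δ(·,p) → {S1} and {S3}.
The partition is now stable with 5 blocks: {S2,S7} | {S1} | {S8} | {S6} | {S3}.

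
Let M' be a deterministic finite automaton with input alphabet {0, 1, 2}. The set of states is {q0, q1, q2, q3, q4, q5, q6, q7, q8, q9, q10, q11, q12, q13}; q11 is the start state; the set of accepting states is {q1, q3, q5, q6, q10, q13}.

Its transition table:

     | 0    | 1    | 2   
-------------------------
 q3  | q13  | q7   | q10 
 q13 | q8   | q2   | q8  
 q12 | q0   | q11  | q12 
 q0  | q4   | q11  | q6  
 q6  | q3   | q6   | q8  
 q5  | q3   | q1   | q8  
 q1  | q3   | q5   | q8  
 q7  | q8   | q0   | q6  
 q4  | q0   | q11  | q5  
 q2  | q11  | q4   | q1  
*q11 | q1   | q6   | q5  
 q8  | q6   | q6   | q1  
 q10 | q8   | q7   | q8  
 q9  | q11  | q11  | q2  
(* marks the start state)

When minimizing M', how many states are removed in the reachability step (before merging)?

Starting at q11 and following transitions, the reachable set is {q0, q1, q2, q3, q4, q5, q6, q7, q8, q10, q11, q13}. That leaves q9, q12 unreachable — 2 in total.

2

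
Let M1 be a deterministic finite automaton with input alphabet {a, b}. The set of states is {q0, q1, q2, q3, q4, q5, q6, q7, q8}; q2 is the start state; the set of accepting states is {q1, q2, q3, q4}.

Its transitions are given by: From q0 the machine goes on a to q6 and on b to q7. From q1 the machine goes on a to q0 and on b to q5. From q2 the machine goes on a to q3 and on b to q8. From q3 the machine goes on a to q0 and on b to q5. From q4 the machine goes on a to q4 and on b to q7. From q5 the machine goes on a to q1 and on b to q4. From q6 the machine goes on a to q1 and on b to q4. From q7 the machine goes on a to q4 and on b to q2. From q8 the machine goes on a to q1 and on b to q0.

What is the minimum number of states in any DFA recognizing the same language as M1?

7

All states are reachable from the start state.
Start with accepting vs non-accepting: {q1,q2,q3,q4} | {q0,q5,q6,q7,q8}.
Split {q1,q2,q3,q4} by δ(·,a) → {q1,q3} and {q2,q4}.
Split {q0,q5,q6,q7,q8} by δ(·,a) → {q5,q6,q8} and {q0} and {q7}.
Refine {q5,q6,q8} on symbol b: members go to different blocks, giving {q5,q6} and {q8}.
On input a, block {q2,q4} splits into {q2} and {q4}.
Stable partition: {q1,q3} | {q5,q6} | {q2} | {q0} | {q7} | {q8} | {q4} — 7 equivalence classes.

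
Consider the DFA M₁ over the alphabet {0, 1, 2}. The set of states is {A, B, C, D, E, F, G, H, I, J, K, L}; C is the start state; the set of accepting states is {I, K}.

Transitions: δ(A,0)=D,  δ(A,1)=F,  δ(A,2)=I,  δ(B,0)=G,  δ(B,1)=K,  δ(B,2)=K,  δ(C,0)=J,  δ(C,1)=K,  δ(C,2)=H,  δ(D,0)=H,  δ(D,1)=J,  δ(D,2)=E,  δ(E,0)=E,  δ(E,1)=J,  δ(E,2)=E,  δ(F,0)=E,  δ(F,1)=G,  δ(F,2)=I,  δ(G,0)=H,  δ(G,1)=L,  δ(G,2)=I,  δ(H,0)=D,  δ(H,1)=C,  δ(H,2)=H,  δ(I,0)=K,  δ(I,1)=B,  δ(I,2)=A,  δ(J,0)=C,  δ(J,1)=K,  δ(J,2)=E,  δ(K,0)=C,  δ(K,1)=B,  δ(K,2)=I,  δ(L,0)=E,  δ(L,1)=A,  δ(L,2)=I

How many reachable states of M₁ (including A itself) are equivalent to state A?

4

P0 = {I,K} | {A,B,C,D,E,F,G,H,J,L}.
Refine {I,K} on symbol 0: members go to different blocks, giving {I} and {K}.
Split {A,B,C,D,E,F,G,H,J,L} by δ(·,1) → {A,D,E,F,G,H,L} and {B,C,J}.
Refine {A,D,E,F,G,H,L} on symbol 1: members go to different blocks, giving {A,F,G,L} and {D,E,H}.
Split {B,C,J} by δ(·,0) → {C,J} and {B}.
The partition is now stable with 6 blocks: {I} | {A,F,G,L} | {K} | {C,J} | {D,E,H} | {B}.
The equivalence class containing A is {A,F,G,L}, of size 4.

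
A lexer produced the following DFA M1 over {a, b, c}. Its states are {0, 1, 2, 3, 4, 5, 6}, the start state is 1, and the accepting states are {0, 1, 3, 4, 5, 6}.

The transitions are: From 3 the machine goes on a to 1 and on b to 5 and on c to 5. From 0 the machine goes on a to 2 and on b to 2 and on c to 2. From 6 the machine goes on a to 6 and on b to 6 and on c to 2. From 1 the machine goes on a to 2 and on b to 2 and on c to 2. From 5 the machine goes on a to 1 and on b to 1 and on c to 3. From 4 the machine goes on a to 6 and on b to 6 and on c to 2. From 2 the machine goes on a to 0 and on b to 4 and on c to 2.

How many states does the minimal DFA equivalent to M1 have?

3

Reachable states from the start: {0,1,2,4,6}. Unreachable: {3,5} — drop them.
Initial partition by acceptance: {0,1,4,6} | {2}.
On input a, block {0,1,4,6} splits into {0,1} and {4,6}.
No further refinement is possible. Final partition (3 blocks): {0,1} | {2} | {4,6}.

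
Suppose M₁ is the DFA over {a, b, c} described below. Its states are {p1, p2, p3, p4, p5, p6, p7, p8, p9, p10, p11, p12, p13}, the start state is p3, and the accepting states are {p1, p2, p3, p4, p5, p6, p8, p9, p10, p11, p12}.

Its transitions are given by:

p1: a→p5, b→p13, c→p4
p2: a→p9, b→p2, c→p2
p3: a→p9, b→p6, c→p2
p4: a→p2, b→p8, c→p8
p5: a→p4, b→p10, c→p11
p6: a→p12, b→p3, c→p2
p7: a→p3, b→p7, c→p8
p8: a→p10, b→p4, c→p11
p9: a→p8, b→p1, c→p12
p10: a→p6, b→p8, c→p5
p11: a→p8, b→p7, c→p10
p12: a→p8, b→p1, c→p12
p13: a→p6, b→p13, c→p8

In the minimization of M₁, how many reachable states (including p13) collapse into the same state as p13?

2

Initial partition by acceptance: {p1,p2,p3,p4,p5,p6,p8,p9,p10,p11,p12} | {p7,p13}.
Refine {p1,p2,p3,p4,p5,p6,p8,p9,p10,p11,p12} on symbol b: members go to different blocks, giving {p2,p3,p4,p5,p6,p8,p9,p10,p12} and {p1,p11}.
Split {p2,p3,p4,p5,p6,p8,p9,p10,p12} by δ(·,b) → {p2,p3,p4,p5,p6,p8,p10} and {p9,p12}.
On input a, block {p2,p3,p4,p5,p6,p8,p10} splits into {p4,p5,p8,p10} and {p2,p3,p6}.
Refine {p4,p5,p8,p10} on symbol a: members go to different blocks, giving {p4,p10} and {p5,p8}.
No further refinement is possible. Final partition (6 blocks): {p4,p10} | {p7,p13} | {p1,p11} | {p9,p12} | {p2,p3,p6} | {p5,p8}.
The equivalence class containing p13 is {p7,p13}, of size 2.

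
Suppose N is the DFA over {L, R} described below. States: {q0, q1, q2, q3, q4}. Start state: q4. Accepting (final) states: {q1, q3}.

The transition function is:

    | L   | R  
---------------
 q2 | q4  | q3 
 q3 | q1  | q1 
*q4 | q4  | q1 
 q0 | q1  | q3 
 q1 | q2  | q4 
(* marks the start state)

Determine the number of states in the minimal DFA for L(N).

4

States {q0} cannot be reached from the start state, so discard them.
Start with accepting vs non-accepting: {q1,q3} | {q2,q4}.
On input L, block {q1,q3} splits into {q1} and {q3}.
Split {q2,q4} by δ(·,R) → {q2} and {q4}.
No further refinement is possible. Final partition (4 blocks): {q1} | {q2} | {q3} | {q4}.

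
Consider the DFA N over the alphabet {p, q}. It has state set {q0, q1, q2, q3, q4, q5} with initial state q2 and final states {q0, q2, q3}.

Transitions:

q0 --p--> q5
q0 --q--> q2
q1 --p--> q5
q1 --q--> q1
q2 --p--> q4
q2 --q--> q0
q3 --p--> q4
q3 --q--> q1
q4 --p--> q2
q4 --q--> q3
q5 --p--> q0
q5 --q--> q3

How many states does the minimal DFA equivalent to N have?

4

Every state is reachable, so we keep all 6.
Start with accepting vs non-accepting: {q0,q2,q3} | {q1,q4,q5}.
Refine {q0,q2,q3} on symbol q: members go to different blocks, giving {q0,q2} and {q3}.
On input p, block {q1,q4,q5} splits into {q4,q5} and {q1}.
The partition is now stable with 4 blocks: {q0,q2} | {q4,q5} | {q3} | {q1}.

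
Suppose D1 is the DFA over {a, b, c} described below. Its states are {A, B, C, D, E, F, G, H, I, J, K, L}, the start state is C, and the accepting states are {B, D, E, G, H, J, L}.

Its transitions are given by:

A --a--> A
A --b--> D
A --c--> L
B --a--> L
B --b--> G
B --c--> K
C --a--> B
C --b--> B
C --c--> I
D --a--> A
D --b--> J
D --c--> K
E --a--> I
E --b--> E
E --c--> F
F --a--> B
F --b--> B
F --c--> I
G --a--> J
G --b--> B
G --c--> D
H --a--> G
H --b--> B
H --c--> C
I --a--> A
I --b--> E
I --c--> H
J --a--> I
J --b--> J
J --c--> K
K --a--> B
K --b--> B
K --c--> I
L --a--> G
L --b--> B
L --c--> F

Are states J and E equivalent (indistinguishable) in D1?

Yes

All states are reachable from the start state.
P0 = {B,D,E,G,H,J,L} | {A,C,F,I,K}.
Refine {B,D,E,G,H,J,L} on symbol a: members go to different blocks, giving {B,G,H,L} and {D,E,J}.
Refine {B,G,H,L} on symbol a: members go to different blocks, giving {B,H,L} and {G}.
Split {B,H,L} by δ(·,a) → {H,L} and {B}.
Split {A,C,F,I,K} by δ(·,a) → {C,F,K} and {A,I}.
Stable partition: {H,L} | {C,F,K} | {D,E,J} | {G} | {B} | {A,I} — 6 equivalence classes.
J and E lie in the same block of the stable partition, so they are equivalent — no string distinguishes them.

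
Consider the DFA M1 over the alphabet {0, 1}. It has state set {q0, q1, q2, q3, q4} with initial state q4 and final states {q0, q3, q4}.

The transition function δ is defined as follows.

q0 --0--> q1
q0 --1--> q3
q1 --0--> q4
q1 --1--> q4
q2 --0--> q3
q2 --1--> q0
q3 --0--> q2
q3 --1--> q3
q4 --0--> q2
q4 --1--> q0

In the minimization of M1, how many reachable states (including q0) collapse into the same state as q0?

3

All states are reachable from the start state.
Start with accepting vs non-accepting: {q0,q3,q4} | {q1,q2}.
No further refinement is possible. Final partition (2 blocks): {q0,q3,q4} | {q1,q2}.
The equivalence class containing q0 is {q0,q3,q4}, of size 3.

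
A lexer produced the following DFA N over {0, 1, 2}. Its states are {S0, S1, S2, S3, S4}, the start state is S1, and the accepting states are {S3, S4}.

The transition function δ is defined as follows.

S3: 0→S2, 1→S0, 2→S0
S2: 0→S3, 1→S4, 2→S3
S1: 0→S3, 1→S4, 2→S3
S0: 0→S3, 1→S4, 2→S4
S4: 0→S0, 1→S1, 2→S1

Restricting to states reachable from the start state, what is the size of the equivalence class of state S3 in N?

2

P0 = {S3,S4} | {S0,S1,S2}.
No further refinement is possible. Final partition (2 blocks): {S3,S4} | {S0,S1,S2}.
The equivalence class containing S3 is {S3,S4}, of size 2.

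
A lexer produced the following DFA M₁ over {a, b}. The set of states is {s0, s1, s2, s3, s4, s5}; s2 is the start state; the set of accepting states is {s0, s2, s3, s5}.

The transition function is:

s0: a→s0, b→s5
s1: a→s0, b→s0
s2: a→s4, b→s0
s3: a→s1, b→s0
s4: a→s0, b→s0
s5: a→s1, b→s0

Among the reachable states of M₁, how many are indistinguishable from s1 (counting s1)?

Reachable states from the start: {s0,s1,s2,s4,s5}. Unreachable: {s3} — drop them.
Initial partition by acceptance: {s0,s2,s5} | {s1,s4}.
On input a, block {s0,s2,s5} splits into {s2,s5} and {s0}.
No further refinement is possible. Final partition (3 blocks): {s2,s5} | {s1,s4} | {s0}.
State s1 belongs to the block {s1,s4}, which has 2 states.

2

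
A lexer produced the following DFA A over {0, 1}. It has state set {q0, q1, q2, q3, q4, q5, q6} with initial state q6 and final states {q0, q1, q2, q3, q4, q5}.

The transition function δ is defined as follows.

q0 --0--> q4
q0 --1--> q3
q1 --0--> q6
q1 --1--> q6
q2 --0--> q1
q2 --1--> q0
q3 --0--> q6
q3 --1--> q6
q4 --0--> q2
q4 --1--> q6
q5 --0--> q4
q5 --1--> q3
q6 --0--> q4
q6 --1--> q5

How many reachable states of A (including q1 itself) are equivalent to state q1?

2

All states are reachable from the start state.
Start with accepting vs non-accepting: {q0,q1,q2,q3,q4,q5} | {q6}.
Split {q0,q1,q2,q3,q4,q5} by δ(·,0) → {q0,q2,q4,q5} and {q1,q3}.
On input 0, block {q0,q2,q4,q5} splits into {q0,q4,q5} and {q2}.
Refine {q0,q4,q5} on symbol 0: members go to different blocks, giving {q0,q5} and {q4}.
Stable partition: {q0,q5} | {q6} | {q1,q3} | {q2} | {q4} — 5 equivalence classes.
State q1 belongs to the block {q1,q3}, which has 2 states.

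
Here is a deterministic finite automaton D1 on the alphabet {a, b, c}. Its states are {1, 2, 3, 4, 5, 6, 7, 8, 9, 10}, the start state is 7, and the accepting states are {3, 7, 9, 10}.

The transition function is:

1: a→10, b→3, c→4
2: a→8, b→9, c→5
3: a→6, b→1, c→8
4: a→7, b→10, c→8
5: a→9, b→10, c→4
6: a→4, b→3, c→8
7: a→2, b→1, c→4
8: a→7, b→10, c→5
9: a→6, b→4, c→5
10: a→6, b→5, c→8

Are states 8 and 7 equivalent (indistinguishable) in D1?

All states are reachable from the start state.
P0 = {3,7,9,10} | {1,2,4,5,6,8}.
Split {1,2,4,5,6,8} by δ(·,a) → {1,4,5,8} and {2,6}.
No further refinement is possible. Final partition (3 blocks): {3,7,9,10} | {1,4,5,8} | {2,6}.
8 and 7 end up in different blocks, so they are distinguishable. For instance, the string 'ε' is accepted from only 7.

No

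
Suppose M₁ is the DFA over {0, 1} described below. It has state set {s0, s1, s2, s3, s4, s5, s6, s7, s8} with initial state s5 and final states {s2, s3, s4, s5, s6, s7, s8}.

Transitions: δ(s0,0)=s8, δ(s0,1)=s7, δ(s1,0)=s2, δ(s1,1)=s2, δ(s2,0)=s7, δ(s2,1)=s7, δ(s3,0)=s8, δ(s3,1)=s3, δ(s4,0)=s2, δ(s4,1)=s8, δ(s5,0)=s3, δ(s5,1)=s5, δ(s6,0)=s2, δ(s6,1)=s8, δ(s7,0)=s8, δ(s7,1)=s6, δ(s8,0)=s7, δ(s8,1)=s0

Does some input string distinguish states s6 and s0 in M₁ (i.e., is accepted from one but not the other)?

First remove the unreachable states {s1,s4}; 7 states remain.
Initial partition by acceptance: {s2,s3,s5,s6,s7,s8} | {s0}.
On input 1, block {s2,s3,s5,s6,s7,s8} splits into {s2,s3,s5,s6,s7} and {s8}.
Split {s2,s3,s5,s6,s7} by δ(·,0) → {s2,s5,s6} and {s3,s7}.
On input 0, block {s2,s5,s6} splits into {s2,s5} and {s6}.
Split {s2,s5} by δ(·,1) → {s2} and {s5}.
Refine {s3,s7} on symbol 1: members go to different blocks, giving {s3} and {s7}.
The partition is now stable with 7 blocks: {s2} | {s0} | {s8} | {s3} | {s6} | {s5} | {s7}.
s6 and s0 end up in different blocks, so they are distinguishable. For instance, the string 'ε' is accepted from only s6.

Yes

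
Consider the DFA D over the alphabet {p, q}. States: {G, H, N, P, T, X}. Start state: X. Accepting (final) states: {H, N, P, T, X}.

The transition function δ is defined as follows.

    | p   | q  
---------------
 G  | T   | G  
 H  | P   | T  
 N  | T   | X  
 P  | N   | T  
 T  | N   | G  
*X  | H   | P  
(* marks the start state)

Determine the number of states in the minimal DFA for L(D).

All states are reachable from the start state.
P0 = {H,N,P,T,X} | {G}.
Refine {H,N,P,T,X} on symbol q: members go to different blocks, giving {H,N,P,X} and {T}.
Refine {H,N,P,X} on symbol p: members go to different blocks, giving {H,P,X} and {N}.
Split {H,P,X} by δ(·,p) → {H,X} and {P}.
On input p, block {H,X} splits into {X} and {H}.
The partition is now stable with 6 blocks: {X} | {G} | {T} | {N} | {P} | {H}.

6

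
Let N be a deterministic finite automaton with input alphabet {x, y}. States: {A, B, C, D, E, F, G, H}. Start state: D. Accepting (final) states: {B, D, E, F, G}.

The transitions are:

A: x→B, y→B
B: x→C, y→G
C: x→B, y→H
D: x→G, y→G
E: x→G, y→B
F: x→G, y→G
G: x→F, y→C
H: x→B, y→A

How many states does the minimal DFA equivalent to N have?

6

States {E} cannot be reached from the start state, so discard them.
P0 = {B,D,F,G} | {A,C,H}.
On input x, block {B,D,F,G} splits into {D,F,G} and {B}.
On input y, block {D,F,G} splits into {D,F} and {G}.
Split {A,C,H} by δ(·,y) → {C,H} and {A}.
Refine {C,H} on symbol y: members go to different blocks, giving {C} and {H}.
Stable partition: {D,F} | {C} | {B} | {G} | {A} | {H} — 6 equivalence classes.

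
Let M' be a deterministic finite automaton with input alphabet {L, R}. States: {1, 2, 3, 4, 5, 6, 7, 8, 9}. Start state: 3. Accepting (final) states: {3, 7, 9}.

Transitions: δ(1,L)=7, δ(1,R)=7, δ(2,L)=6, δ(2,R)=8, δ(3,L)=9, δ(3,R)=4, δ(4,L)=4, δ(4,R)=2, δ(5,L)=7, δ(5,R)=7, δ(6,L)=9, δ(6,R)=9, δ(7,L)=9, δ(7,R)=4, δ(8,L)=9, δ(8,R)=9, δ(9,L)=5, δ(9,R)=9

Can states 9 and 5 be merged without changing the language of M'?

No

First remove the unreachable states {1}; 8 states remain.
Initial partition by acceptance: {3,7,9} | {2,4,5,6,8}.
Split {3,7,9} by δ(·,L) → {3,7} and {9}.
Refine {2,4,5,6,8} on symbol L: members go to different blocks, giving {2,4} and {6,8} and {5}.
On input L, block {2,4} splits into {2} and {4}.
No further refinement is possible. Final partition (6 blocks): {3,7} | {2} | {9} | {6,8} | {5} | {4}.
9 and 5 end up in different blocks, so they are distinguishable. For instance, the string 'ε' is accepted from only 9.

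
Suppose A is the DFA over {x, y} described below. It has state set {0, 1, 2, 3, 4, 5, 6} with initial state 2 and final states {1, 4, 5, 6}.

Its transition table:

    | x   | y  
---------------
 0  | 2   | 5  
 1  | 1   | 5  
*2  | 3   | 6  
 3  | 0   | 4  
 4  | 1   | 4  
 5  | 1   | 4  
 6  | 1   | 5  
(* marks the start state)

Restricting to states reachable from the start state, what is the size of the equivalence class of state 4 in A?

4

P0 = {1,4,5,6} | {0,2,3}.
Stable partition: {1,4,5,6} | {0,2,3} — 2 equivalence classes.
State 4 belongs to the block {1,4,5,6}, which has 4 states.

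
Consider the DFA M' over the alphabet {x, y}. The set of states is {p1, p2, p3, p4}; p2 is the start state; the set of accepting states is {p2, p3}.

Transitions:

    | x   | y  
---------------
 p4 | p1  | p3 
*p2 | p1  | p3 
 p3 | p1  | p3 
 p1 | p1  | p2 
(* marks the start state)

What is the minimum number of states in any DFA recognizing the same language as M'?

First remove the unreachable states {p4}; 3 states remain.
P0 = {p2,p3} | {p1}.
Stable partition: {p2,p3} | {p1} — 2 equivalence classes.

2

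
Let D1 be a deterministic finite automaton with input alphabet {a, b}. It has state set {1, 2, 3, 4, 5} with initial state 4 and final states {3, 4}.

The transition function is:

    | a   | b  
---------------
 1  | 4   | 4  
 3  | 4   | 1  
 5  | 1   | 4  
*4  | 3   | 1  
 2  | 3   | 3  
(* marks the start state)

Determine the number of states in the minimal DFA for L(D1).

2

First remove the unreachable states {2,5}; 3 states remain.
Initial partition by acceptance: {3,4} | {1}.
Stable partition: {3,4} | {1} — 2 equivalence classes.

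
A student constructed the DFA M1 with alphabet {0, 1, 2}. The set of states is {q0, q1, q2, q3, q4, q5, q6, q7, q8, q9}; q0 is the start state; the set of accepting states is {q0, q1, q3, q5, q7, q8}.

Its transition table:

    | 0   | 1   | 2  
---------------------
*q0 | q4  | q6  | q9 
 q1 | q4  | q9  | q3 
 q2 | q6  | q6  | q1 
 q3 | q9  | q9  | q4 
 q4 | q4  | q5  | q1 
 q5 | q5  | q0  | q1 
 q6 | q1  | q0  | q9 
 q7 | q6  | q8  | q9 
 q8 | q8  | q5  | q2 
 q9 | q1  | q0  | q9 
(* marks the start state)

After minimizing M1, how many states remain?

States {q2,q7,q8} cannot be reached from the start state, so discard them.
Initial partition by acceptance: {q0,q1,q3,q5} | {q4,q6,q9}.
On input 0, block {q0,q1,q3,q5} splits into {q0,q1,q3} and {q5}.
Split {q0,q1,q3} by δ(·,2) → {q0,q3} and {q1}.
Split {q4,q6,q9} by δ(·,0) → {q6,q9} and {q4}.
Refine {q0,q3} on symbol 0: members go to different blocks, giving {q0} and {q3}.
No further refinement is possible. Final partition (6 blocks): {q0} | {q6,q9} | {q5} | {q1} | {q4} | {q3}.

6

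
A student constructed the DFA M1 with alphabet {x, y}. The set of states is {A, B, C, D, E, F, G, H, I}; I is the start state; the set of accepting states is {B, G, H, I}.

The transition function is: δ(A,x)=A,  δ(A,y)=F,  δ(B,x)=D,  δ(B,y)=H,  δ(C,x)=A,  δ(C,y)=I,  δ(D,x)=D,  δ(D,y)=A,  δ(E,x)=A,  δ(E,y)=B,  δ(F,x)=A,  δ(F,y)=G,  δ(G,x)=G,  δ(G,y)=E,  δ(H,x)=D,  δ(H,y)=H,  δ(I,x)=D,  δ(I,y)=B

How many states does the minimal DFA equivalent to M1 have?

Reachable states from the start: {A,B,D,E,F,G,H,I}. Unreachable: {C} — drop them.
Initial partition by acceptance: {B,G,H,I} | {A,D,E,F}.
On input x, block {B,G,H,I} splits into {B,H,I} and {G}.
On input y, block {A,D,E,F} splits into {A,D} and {E} and {F}.
Split {A,D} by δ(·,y) → {A} and {D}.
The partition is now stable with 6 blocks: {B,H,I} | {A} | {G} | {E} | {F} | {D}.

6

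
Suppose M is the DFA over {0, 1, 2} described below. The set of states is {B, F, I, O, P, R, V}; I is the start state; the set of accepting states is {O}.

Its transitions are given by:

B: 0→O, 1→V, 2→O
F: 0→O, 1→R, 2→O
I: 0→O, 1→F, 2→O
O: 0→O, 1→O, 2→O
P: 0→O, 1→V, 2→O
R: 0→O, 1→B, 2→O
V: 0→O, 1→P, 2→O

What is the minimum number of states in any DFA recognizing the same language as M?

Every state is reachable, so we keep all 7.
Start with accepting vs non-accepting: {O} | {B,F,I,P,R,V}.
The partition is now stable with 2 blocks: {O} | {B,F,I,P,R,V}.

2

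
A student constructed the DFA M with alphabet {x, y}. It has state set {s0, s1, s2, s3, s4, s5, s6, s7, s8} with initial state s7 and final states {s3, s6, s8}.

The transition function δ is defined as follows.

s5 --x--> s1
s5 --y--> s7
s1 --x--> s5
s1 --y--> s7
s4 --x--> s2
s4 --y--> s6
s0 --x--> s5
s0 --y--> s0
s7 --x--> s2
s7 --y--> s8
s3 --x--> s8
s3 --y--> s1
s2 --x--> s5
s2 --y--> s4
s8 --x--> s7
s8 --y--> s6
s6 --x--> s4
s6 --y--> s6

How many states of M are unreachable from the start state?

2

BFS from s7 reaches {s1, s2, s4, s5, s6, s7, s8}; the 2 state(s) s0, s3 are never visited.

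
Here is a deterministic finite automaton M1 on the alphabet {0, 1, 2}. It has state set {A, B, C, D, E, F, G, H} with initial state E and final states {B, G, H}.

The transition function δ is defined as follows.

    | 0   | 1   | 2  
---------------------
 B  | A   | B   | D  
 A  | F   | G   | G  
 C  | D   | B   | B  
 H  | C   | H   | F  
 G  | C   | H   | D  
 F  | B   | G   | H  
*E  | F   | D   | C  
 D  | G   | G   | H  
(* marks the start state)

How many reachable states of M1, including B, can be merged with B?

All states are reachable from the start state.
P0 = {B,G,H} | {A,C,D,E,F}.
Split {A,C,D,E,F} by δ(·,0) → {A,C,E} and {D,F}.
On input 1, block {A,C,E} splits into {A,C} and {E}.
No further refinement is possible. Final partition (4 blocks): {B,G,H} | {A,C} | {D,F} | {E}.
State B belongs to the block {B,G,H}, which has 3 states.

3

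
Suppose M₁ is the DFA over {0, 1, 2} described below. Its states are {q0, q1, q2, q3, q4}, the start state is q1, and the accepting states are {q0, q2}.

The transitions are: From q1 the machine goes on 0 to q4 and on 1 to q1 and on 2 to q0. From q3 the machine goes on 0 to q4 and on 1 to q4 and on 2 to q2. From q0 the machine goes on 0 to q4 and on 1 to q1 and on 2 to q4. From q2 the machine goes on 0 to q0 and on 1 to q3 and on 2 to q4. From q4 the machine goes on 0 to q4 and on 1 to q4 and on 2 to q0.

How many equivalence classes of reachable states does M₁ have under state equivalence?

States {q2,q3} cannot be reached from the start state, so discard them.
Initial partition by acceptance: {q0} | {q1,q4}.
Stable partition: {q0} | {q1,q4} — 2 equivalence classes.

2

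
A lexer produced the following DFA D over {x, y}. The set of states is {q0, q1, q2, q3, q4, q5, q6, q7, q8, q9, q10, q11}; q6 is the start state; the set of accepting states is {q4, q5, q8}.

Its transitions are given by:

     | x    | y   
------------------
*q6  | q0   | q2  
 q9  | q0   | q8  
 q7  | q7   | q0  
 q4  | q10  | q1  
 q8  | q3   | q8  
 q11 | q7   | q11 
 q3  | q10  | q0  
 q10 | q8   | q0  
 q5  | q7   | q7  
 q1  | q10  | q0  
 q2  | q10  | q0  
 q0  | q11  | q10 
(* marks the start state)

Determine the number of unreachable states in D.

BFS from q6 reaches {q0, q2, q3, q6, q7, q8, q10, q11}; the 4 state(s) q1, q4, q5, q9 are never visited.

4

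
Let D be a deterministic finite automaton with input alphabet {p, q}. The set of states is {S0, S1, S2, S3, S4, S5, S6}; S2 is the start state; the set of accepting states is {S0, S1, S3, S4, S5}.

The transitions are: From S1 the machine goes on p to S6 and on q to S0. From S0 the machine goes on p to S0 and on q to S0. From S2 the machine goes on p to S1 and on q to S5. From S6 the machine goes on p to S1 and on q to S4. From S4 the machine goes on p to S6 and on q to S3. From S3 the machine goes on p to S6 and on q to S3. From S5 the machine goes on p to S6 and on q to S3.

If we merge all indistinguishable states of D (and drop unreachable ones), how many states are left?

Every state is reachable, so we keep all 7.
P0 = {S0,S1,S3,S4,S5} | {S2,S6}.
Refine {S0,S1,S3,S4,S5} on symbol p: members go to different blocks, giving {S1,S3,S4,S5} and {S0}.
Split {S1,S3,S4,S5} by δ(·,q) → {S3,S4,S5} and {S1}.
Stable partition: {S3,S4,S5} | {S2,S6} | {S0} | {S1} — 4 equivalence classes.

4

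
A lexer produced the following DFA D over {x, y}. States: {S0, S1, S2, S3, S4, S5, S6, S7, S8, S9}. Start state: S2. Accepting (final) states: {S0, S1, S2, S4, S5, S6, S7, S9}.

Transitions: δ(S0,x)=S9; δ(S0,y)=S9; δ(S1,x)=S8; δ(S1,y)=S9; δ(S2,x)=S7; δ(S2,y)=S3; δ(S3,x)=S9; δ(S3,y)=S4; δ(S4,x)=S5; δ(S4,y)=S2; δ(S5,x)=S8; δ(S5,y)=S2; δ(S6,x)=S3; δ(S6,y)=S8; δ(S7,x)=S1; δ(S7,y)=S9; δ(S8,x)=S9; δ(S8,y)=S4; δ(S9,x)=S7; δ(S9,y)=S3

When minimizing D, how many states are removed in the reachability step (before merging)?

2

No path from S2 leads to S0, S6; the other 8 states are all reachable.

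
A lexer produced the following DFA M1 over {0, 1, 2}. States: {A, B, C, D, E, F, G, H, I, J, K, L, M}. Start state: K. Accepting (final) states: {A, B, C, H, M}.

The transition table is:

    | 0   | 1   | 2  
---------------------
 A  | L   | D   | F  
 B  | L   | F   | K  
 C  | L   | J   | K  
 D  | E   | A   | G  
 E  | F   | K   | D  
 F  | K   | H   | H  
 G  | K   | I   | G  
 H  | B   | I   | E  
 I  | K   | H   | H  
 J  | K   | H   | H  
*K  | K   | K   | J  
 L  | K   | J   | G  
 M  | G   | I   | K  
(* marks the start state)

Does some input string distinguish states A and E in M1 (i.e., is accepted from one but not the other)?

Yes

States {C,M} cannot be reached from the start state, so discard them.
P0 = {A,B,H} | {D,E,F,G,I,J,K,L}.
Refine {A,B,H} on symbol 0: members go to different blocks, giving {A,B} and {H}.
Split {D,E,F,G,I,J,K,L} by δ(·,1) → {E,G,K,L} and {F,I,J} and {D}.
Split {A,B} by δ(·,1) → {A} and {B}.
Split {E,G,K,L} by δ(·,0) → {G,K,L} and {E}.
Split {G,K,L} by δ(·,1) → {G,L} and {K}.
No further refinement is possible. Final partition (8 blocks): {A} | {G,L} | {H} | {F,I,J} | {D} | {B} | {E} | {K}.
A and E end up in different blocks, so they are distinguishable. For instance, the string 'ε' is accepted from only A.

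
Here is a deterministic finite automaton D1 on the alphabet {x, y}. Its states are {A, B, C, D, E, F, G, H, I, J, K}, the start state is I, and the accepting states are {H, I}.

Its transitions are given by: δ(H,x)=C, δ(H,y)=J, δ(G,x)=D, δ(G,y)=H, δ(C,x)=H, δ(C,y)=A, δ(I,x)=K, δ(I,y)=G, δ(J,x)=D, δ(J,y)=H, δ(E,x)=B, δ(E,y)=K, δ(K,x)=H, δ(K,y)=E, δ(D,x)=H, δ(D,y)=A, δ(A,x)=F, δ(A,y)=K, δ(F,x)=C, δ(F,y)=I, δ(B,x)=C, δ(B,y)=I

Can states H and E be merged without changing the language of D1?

No

Start with accepting vs non-accepting: {H,I} | {A,B,C,D,E,F,G,J,K}.
On input x, block {A,B,C,D,E,F,G,J,K} splits into {A,B,E,F,G,J} and {C,D,K}.
On input x, block {A,B,E,F,G,J} splits into {B,F,G,J} and {A,E}.
The partition is now stable with 4 blocks: {H,I} | {B,F,G,J} | {C,D,K} | {A,E}.
H and E end up in different blocks, so they are distinguishable. For instance, the string 'ε' is accepted from only H.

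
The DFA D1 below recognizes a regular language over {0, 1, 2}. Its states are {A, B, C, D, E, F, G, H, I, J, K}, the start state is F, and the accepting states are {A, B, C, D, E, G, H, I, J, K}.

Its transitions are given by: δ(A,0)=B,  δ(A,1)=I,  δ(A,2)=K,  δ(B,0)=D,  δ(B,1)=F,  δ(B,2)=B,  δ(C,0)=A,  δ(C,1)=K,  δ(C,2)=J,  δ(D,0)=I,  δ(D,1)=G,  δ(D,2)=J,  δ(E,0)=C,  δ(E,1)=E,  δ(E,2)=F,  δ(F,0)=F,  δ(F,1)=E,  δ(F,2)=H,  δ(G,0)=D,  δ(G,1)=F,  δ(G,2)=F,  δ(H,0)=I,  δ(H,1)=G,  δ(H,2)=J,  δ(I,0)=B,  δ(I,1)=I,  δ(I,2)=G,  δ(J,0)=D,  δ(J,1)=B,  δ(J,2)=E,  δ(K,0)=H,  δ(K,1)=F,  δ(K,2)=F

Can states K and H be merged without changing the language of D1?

No

P0 = {A,B,C,D,E,G,H,I,J,K} | {F}.
Refine {A,B,C,D,E,G,H,I,J,K} on symbol 1: members go to different blocks, giving {A,C,D,E,H,I,J} and {B,G,K}.
Split {A,C,D,E,H,I,J} by δ(·,0) → {C,D,E,H,J} and {A,I}.
Split {C,D,E,H,J} by δ(·,0) → {C,D,H} and {E,J}.
Refine {B,G,K} on symbol 2: members go to different blocks, giving {G,K} and {B}.
Split {E,J} by δ(·,1) → {E} and {J}.
The partition is now stable with 7 blocks: {C,D,H} | {F} | {G,K} | {A,I} | {E} | {B} | {J}.
K and H end up in different blocks, so they are distinguishable. For instance, the string '1' is accepted from only H.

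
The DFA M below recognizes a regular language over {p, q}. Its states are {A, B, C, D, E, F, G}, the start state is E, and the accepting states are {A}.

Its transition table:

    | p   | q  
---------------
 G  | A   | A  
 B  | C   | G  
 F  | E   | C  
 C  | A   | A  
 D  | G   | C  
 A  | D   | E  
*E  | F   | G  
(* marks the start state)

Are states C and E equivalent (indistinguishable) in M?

Reachable states from the start: {A,C,D,E,F,G}. Unreachable: {B} — drop them.
Start with accepting vs non-accepting: {A} | {C,D,E,F,G}.
Refine {C,D,E,F,G} on symbol p: members go to different blocks, giving {D,E,F} and {C,G}.
On input p, block {D,E,F} splits into {E,F} and {D}.
No further refinement is possible. Final partition (4 blocks): {A} | {E,F} | {C,G} | {D}.
C and E end up in different blocks, so they are distinguishable. For instance, the string 'p' is accepted from only C.

No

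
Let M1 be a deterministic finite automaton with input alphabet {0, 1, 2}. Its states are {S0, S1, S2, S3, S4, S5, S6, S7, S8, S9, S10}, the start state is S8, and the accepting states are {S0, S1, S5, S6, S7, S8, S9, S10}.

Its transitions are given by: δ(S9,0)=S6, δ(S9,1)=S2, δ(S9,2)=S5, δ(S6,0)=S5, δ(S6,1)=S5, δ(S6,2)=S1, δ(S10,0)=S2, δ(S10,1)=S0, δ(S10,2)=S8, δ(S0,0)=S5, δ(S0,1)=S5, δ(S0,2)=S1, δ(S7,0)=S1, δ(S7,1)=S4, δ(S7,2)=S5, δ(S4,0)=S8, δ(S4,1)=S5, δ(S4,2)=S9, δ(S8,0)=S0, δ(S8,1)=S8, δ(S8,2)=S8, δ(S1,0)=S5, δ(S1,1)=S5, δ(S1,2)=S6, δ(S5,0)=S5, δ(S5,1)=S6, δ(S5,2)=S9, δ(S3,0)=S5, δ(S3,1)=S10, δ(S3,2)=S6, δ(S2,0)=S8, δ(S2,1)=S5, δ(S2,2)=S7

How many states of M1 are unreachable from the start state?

Starting at S8 and following transitions, the reachable set is {S0, S1, S2, S4, S5, S6, S7, S8, S9}. That leaves S3, S10 unreachable — 2 in total.

2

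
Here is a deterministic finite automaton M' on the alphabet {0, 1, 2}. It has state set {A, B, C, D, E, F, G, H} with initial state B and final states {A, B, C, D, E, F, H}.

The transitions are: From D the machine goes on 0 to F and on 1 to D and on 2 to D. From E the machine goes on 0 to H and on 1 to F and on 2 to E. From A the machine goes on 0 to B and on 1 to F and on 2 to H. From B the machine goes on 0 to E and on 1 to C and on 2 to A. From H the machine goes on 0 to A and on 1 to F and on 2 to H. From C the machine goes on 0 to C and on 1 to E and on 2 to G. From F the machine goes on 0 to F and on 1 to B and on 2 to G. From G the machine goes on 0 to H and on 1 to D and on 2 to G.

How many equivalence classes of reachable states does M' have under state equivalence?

4

P0 = {A,B,C,D,E,F,H} | {G}.
On input 2, block {A,B,C,D,E,F,H} splits into {A,B,D,E,H} and {C,F}.
On input 0, block {A,B,D,E,H} splits into {A,B,E,H} and {D}.
No further refinement is possible. Final partition (4 blocks): {A,B,E,H} | {G} | {C,F} | {D}.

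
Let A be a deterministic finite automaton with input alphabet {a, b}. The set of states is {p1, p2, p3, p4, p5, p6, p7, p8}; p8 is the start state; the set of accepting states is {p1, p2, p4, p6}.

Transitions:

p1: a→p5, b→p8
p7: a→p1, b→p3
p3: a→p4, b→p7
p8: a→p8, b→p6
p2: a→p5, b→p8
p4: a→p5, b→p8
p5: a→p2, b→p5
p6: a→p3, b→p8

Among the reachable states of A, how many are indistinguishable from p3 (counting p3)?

3

Every state is reachable, so we keep all 8.
P0 = {p1,p2,p4,p6} | {p3,p5,p7,p8}.
Refine {p3,p5,p7,p8} on symbol a: members go to different blocks, giving {p3,p5,p7} and {p8}.
The partition is now stable with 3 blocks: {p1,p2,p4,p6} | {p3,p5,p7} | {p8}.
The equivalence class containing p3 is {p3,p5,p7}, of size 3.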